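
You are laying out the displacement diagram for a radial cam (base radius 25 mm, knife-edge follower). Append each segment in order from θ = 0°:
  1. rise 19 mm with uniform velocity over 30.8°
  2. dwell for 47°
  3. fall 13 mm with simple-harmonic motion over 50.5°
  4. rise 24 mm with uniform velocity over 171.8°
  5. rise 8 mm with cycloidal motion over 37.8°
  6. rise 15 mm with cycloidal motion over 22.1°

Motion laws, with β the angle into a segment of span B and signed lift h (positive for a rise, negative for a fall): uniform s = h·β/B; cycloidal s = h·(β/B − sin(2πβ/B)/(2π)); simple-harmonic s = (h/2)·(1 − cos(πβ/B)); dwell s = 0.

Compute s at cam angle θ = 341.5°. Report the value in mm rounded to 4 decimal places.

seg 1 [0°–30.8°] uniform, h=19: full span → s += 19 → s = 19.0000
seg 2 [30.8°–77.8°] dwell: s stays 19.0000
seg 3 [77.8°–128.3°] simple-harmonic, h=-13: full span → s += -13 → s = 6.0000
seg 4 [128.3°–300.1°] uniform, h=24: full span → s += 24 → s = 30.0000
seg 5 [300.1°–337.9°] cycloidal, h=8: full span → s += 8 → s = 38.0000
seg 6 [337.9°–360°] cycloidal, h=15: θ=341.5° here. β=3.6, B=22.1. 15·(0.1629 − sin(2π·0.1629)/(2π)) = 0.4048 → s = 38.4048

38.4048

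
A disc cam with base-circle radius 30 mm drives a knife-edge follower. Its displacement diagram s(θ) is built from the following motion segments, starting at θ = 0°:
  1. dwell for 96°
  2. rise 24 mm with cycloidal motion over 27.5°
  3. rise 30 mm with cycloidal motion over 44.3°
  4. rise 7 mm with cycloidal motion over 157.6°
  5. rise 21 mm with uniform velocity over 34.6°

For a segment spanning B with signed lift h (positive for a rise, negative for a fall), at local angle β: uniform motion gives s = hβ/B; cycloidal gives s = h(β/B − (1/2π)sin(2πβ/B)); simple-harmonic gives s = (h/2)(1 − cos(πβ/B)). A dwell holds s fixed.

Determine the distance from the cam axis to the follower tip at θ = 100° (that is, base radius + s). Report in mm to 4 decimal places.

seg 1 [0°–96°] dwell: s stays 0.0000
seg 2 [96°–123.5°] cycloidal, h=24: θ=100° here. β=4, B=27.5. 24·(0.1455 − sin(2π·0.1455)/(2π)) = 0.4661 → s = 0.4661
radial distance = base radius + s = 30 + 0.4661 = 30.4661

30.4661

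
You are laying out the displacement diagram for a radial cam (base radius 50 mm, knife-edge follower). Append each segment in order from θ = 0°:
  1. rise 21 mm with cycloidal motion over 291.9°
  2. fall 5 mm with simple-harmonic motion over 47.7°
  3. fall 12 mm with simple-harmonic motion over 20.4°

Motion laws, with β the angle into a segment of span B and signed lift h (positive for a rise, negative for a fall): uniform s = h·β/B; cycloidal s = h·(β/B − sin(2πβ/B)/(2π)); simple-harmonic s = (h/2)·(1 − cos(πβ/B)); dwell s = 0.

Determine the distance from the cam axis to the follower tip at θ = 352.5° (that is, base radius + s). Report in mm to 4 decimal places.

seg 1 [0°–291.9°] cycloidal, h=21: full span → s += 21 → s = 21.0000
seg 2 [291.9°–339.6°] simple-harmonic, h=-5: full span → s += -5 → s = 16.0000
seg 3 [339.6°–360°] simple-harmonic, h=-12: θ=352.5° here. β=12.9, B=20.4. -12/2·(1 − cos(π·0.6324)) = -8.4235 → s = 7.5765
radial distance = base radius + s = 50 + 7.5765 = 57.5765

57.5765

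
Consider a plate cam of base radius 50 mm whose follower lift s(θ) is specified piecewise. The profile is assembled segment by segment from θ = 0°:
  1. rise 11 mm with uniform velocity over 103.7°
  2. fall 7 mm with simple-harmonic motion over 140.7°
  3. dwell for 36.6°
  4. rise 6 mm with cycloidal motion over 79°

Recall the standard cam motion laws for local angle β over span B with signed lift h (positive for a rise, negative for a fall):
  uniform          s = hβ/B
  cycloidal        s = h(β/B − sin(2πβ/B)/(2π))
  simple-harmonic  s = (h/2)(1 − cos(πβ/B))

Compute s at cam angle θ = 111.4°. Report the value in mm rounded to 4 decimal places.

seg 1 [0°–103.7°] uniform, h=11: full span → s += 11 → s = 11.0000
seg 2 [103.7°–244.4°] simple-harmonic, h=-7: θ=111.4° here. β=7.7, B=140.7. -7/2·(1 − cos(π·0.0547)) = -0.0516 → s = 10.9484

10.9484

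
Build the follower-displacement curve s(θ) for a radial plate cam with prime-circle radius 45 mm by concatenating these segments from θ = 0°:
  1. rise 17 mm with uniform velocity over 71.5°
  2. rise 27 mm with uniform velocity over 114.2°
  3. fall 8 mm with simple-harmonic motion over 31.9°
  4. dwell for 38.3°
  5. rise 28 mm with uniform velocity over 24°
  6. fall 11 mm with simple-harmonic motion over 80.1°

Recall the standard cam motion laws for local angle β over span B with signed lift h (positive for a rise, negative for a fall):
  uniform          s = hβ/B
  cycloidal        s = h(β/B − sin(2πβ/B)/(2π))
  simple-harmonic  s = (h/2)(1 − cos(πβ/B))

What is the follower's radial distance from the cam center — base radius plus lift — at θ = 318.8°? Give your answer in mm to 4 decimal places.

seg 1 [0°–71.5°] uniform, h=17: full span → s += 17 → s = 17.0000
seg 2 [71.5°–185.7°] uniform, h=27: full span → s += 27 → s = 44.0000
seg 3 [185.7°–217.6°] simple-harmonic, h=-8: full span → s += -8 → s = 36.0000
seg 4 [217.6°–255.9°] dwell: s stays 36.0000
seg 5 [255.9°–279.9°] uniform, h=28: full span → s += 28 → s = 64.0000
seg 6 [279.9°–360°] simple-harmonic, h=-11: θ=318.8° here. β=38.9, B=80.1. -11/2·(1 − cos(π·0.4856)) = -5.2520 → s = 58.7480
radial distance = base radius + s = 45 + 58.7480 = 103.7480

103.7480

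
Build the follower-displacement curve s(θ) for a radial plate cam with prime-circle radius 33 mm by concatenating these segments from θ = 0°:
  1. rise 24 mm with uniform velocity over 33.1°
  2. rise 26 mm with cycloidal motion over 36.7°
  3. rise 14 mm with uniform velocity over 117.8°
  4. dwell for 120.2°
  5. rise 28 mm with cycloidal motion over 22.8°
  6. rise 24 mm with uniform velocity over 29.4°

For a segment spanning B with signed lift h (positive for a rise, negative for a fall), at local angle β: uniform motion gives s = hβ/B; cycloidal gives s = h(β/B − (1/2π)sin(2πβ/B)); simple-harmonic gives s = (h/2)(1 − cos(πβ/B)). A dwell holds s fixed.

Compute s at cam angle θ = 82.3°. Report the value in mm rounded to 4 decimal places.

seg 1 [0°–33.1°] uniform, h=24: full span → s += 24 → s = 24.0000
seg 2 [33.1°–69.8°] cycloidal, h=26: full span → s += 26 → s = 50.0000
seg 3 [69.8°–187.6°] uniform, h=14: θ=82.3° here. β=12.5, B=117.8. 14·12.5/117.8 = 1.4856 → s = 51.4856

51.4856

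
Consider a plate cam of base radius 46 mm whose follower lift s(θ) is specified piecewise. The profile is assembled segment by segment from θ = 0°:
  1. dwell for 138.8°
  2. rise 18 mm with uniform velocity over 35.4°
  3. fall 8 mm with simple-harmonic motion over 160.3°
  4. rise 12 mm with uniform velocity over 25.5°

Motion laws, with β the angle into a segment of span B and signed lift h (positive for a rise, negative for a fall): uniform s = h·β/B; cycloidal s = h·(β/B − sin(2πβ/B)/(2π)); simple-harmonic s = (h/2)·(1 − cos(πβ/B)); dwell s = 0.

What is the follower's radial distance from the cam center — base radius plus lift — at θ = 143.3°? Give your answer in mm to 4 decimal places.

seg 1 [0°–138.8°] dwell: s stays 0.0000
seg 2 [138.8°–174.2°] uniform, h=18: θ=143.3° here. β=4.5, B=35.4. 18·4.5/35.4 = 2.2881 → s = 2.2881
radial distance = base radius + s = 46 + 2.2881 = 48.2881

48.2881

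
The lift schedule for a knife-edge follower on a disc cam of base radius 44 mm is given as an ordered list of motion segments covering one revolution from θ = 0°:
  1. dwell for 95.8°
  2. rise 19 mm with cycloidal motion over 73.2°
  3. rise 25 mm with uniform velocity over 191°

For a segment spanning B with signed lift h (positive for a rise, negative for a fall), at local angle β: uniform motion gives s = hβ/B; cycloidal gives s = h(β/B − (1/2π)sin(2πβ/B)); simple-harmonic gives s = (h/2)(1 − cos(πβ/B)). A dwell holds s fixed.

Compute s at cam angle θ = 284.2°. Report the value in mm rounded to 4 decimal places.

seg 1 [0°–95.8°] dwell: s stays 0.0000
seg 2 [95.8°–169°] cycloidal, h=19: full span → s += 19 → s = 19.0000
seg 3 [169°–360°] uniform, h=25: θ=284.2° here. β=115.2, B=191. 25·115.2/191 = 15.0785 → s = 34.0785

34.0785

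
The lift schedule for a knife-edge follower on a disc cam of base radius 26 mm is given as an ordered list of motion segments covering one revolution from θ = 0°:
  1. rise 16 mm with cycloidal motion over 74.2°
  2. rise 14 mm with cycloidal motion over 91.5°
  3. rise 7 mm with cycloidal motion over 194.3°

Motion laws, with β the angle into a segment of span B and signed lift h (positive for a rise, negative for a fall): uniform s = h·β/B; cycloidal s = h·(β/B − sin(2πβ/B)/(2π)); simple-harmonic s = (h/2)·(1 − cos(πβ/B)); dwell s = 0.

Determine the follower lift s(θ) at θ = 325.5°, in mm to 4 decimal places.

seg 1 [0°–74.2°] cycloidal, h=16: full span → s += 16 → s = 16.0000
seg 2 [74.2°–165.7°] cycloidal, h=14: full span → s += 14 → s = 30.0000
seg 3 [165.7°–360°] cycloidal, h=7: θ=325.5° here. β=159.8, B=194.3. 7·(0.8224 − sin(2π·0.8224)/(2π)) = 6.7577 → s = 36.7577

36.7577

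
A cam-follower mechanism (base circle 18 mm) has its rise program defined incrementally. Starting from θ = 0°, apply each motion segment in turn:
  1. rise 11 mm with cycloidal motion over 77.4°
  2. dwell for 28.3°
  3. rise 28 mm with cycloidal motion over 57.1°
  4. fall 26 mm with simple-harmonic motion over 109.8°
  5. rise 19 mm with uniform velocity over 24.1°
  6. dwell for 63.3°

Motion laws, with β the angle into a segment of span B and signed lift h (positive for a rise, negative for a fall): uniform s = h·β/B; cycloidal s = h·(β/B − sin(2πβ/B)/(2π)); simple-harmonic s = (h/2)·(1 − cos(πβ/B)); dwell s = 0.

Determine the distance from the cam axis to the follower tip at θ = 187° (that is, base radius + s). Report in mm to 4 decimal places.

seg 1 [0°–77.4°] cycloidal, h=11: full span → s += 11 → s = 11.0000
seg 2 [77.4°–105.7°] dwell: s stays 11.0000
seg 3 [105.7°–162.8°] cycloidal, h=28: full span → s += 28 → s = 39.0000
seg 4 [162.8°–272.6°] simple-harmonic, h=-26: θ=187° here. β=24.2, B=109.8. -26/2·(1 − cos(π·0.2204)) = -2.9938 → s = 36.0062
radial distance = base radius + s = 18 + 36.0062 = 54.0062

54.0062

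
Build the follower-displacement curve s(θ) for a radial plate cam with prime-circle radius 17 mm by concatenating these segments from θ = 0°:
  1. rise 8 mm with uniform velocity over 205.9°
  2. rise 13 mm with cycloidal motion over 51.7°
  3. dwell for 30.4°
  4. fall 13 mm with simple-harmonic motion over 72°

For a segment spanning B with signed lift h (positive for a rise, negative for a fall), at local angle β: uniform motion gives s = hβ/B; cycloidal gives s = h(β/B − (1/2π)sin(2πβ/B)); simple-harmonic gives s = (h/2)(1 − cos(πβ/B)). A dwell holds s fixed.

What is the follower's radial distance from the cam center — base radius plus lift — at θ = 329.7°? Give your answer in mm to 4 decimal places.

seg 1 [0°–205.9°] uniform, h=8: full span → s += 8 → s = 8.0000
seg 2 [205.9°–257.6°] cycloidal, h=13: full span → s += 13 → s = 21.0000
seg 3 [257.6°–288°] dwell: s stays 21.0000
seg 4 [288°–360°] simple-harmonic, h=-13: θ=329.7° here. β=41.7, B=72. -13/2·(1 − cos(π·0.5792)) = -8.1000 → s = 12.9000
radial distance = base radius + s = 17 + 12.9000 = 29.9000

29.9000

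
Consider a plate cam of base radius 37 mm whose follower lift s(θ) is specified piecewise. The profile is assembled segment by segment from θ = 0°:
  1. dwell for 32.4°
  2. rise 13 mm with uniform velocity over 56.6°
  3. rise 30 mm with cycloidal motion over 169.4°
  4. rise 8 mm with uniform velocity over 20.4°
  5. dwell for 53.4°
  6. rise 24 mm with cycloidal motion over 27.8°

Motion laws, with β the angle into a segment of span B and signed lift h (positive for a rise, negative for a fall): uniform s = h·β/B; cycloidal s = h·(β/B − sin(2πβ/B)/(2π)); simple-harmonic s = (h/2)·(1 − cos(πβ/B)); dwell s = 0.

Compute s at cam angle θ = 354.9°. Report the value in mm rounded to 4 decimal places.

seg 1 [0°–32.4°] dwell: s stays 0.0000
seg 2 [32.4°–89°] uniform, h=13: full span → s += 13 → s = 13.0000
seg 3 [89°–258.4°] cycloidal, h=30: full span → s += 30 → s = 43.0000
seg 4 [258.4°–278.8°] uniform, h=8: full span → s += 8 → s = 51.0000
seg 5 [278.8°–332.2°] dwell: s stays 51.0000
seg 6 [332.2°–360°] cycloidal, h=24: θ=354.9° here. β=22.7, B=27.8. 24·(0.8165 − sin(2π·0.8165)/(2π)) = 23.0878 → s = 74.0878

74.0878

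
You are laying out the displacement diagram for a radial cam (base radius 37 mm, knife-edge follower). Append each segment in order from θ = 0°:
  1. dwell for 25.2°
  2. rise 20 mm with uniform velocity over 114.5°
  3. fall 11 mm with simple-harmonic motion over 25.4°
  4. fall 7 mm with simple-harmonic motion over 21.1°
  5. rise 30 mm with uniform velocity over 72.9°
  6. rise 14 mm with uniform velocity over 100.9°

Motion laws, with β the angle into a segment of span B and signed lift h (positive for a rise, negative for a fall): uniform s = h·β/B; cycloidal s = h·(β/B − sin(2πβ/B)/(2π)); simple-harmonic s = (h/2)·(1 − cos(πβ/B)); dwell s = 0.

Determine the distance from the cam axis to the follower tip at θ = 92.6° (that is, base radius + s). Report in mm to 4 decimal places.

seg 1 [0°–25.2°] dwell: s stays 0.0000
seg 2 [25.2°–139.7°] uniform, h=20: θ=92.6° here. β=67.4, B=114.5. 20·67.4/114.5 = 11.7729 → s = 11.7729
radial distance = base radius + s = 37 + 11.7729 = 48.7729

48.7729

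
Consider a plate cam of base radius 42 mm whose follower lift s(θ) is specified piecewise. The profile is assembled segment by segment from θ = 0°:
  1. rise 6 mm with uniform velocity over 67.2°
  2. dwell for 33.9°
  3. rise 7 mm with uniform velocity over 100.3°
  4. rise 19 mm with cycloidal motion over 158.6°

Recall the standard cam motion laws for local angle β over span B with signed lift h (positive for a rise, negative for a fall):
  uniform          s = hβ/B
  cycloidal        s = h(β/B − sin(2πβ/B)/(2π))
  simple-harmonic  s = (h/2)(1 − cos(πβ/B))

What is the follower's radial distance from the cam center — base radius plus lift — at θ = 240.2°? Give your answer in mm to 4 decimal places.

seg 1 [0°–67.2°] uniform, h=6: full span → s += 6 → s = 6.0000
seg 2 [67.2°–101.1°] dwell: s stays 6.0000
seg 3 [101.1°–201.4°] uniform, h=7: full span → s += 7 → s = 13.0000
seg 4 [201.4°–360°] cycloidal, h=19: θ=240.2° here. β=38.8, B=158.6. 19·(0.2446 − sin(2π·0.2446)/(2π)) = 1.6259 → s = 14.6259
radial distance = base radius + s = 42 + 14.6259 = 56.6259

56.6259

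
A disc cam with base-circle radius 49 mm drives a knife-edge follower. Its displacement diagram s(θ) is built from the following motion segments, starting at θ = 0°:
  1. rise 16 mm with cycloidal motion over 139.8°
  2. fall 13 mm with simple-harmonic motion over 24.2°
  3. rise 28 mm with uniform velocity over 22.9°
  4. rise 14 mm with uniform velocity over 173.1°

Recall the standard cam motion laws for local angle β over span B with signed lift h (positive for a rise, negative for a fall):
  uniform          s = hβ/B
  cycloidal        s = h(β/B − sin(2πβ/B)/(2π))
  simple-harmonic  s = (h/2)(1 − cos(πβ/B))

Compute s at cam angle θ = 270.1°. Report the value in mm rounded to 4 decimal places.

seg 1 [0°–139.8°] cycloidal, h=16: full span → s += 16 → s = 16.0000
seg 2 [139.8°–164°] simple-harmonic, h=-13: full span → s += -13 → s = 3.0000
seg 3 [164°–186.9°] uniform, h=28: full span → s += 28 → s = 31.0000
seg 4 [186.9°–360°] uniform, h=14: θ=270.1° here. β=83.2, B=173.1. 14·83.2/173.1 = 6.7291 → s = 37.7291

37.7291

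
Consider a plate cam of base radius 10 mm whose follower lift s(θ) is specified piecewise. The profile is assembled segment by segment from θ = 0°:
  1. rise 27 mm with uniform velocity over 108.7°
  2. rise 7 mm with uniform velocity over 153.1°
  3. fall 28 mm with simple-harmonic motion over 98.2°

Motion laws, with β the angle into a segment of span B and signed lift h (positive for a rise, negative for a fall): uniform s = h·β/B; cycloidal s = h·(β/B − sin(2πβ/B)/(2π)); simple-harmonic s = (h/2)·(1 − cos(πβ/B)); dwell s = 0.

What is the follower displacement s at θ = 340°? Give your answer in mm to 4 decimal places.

seg 1 [0°–108.7°] uniform, h=27: full span → s += 27 → s = 27.0000
seg 2 [108.7°–261.8°] uniform, h=7: full span → s += 7 → s = 34.0000
seg 3 [261.8°–360°] simple-harmonic, h=-28: θ=340° here. β=78.2, B=98.2. -28/2·(1 − cos(π·0.7963)) = -25.2307 → s = 8.7693

8.7693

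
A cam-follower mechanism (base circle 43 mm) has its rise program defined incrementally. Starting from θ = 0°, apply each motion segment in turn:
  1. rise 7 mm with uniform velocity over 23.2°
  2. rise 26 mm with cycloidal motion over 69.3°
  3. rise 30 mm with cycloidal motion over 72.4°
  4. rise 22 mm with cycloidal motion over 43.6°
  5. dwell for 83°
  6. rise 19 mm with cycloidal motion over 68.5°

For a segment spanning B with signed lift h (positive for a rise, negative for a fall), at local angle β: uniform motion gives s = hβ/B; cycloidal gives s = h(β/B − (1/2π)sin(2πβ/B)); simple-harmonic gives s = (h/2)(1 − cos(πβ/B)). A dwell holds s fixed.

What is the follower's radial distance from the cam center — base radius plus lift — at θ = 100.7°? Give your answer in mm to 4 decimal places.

seg 1 [0°–23.2°] uniform, h=7: full span → s += 7 → s = 7.0000
seg 2 [23.2°–92.5°] cycloidal, h=26: full span → s += 26 → s = 33.0000
seg 3 [92.5°–164.9°] cycloidal, h=30: θ=100.7° here. β=8.2, B=72.4. 30·(0.1133 − sin(2π·0.1133)/(2π)) = 0.2796 → s = 33.2796
radial distance = base radius + s = 43 + 33.2796 = 76.2796

76.2796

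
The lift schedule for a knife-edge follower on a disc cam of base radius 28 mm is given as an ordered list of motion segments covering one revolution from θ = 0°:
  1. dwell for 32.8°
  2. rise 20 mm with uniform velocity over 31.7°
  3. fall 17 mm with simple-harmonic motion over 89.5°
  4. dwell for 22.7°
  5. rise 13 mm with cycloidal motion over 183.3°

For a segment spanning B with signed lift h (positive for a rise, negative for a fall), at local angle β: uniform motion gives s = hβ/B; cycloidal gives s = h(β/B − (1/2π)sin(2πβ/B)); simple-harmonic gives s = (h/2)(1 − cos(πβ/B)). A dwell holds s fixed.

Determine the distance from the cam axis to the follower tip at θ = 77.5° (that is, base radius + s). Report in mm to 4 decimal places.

seg 1 [0°–32.8°] dwell: s stays 0.0000
seg 2 [32.8°–64.5°] uniform, h=20: full span → s += 20 → s = 20.0000
seg 3 [64.5°–154°] simple-harmonic, h=-17: θ=77.5° here. β=13, B=89.5. -17/2·(1 − cos(π·0.1453)) = -0.8697 → s = 19.1303
radial distance = base radius + s = 28 + 19.1303 = 47.1303

47.1303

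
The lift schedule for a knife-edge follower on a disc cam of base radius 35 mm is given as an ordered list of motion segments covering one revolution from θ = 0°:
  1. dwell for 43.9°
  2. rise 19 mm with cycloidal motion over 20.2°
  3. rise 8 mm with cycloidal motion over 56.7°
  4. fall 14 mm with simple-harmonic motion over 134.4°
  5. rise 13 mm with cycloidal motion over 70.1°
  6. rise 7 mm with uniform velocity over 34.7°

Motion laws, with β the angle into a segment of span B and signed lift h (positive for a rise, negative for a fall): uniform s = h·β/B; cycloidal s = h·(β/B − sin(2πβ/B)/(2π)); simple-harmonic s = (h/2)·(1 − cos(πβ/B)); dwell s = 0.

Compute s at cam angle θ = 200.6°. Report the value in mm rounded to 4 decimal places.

seg 1 [0°–43.9°] dwell: s stays 0.0000
seg 2 [43.9°–64.1°] cycloidal, h=19: full span → s += 19 → s = 19.0000
seg 3 [64.1°–120.8°] cycloidal, h=8: full span → s += 8 → s = 27.0000
seg 4 [120.8°–255.2°] simple-harmonic, h=-14: θ=200.6° here. β=79.8, B=134.4. -14/2·(1 − cos(π·0.5938)) = -9.0320 → s = 17.9680

17.9680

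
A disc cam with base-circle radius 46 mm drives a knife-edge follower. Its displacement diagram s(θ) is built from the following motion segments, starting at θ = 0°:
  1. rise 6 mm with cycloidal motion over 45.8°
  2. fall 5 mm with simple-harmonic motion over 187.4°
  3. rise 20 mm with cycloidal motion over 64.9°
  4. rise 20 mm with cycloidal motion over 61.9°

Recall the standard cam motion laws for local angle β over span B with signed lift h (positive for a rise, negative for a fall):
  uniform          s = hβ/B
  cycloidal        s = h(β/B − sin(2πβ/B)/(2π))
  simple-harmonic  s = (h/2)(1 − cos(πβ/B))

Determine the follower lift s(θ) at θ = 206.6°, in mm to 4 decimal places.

seg 1 [0°–45.8°] cycloidal, h=6: full span → s += 6 → s = 6.0000
seg 2 [45.8°–233.2°] simple-harmonic, h=-5: θ=206.6° here. β=160.8, B=187.4. -5/2·(1 − cos(π·0.8581)) = -4.7555 → s = 1.2445

1.2445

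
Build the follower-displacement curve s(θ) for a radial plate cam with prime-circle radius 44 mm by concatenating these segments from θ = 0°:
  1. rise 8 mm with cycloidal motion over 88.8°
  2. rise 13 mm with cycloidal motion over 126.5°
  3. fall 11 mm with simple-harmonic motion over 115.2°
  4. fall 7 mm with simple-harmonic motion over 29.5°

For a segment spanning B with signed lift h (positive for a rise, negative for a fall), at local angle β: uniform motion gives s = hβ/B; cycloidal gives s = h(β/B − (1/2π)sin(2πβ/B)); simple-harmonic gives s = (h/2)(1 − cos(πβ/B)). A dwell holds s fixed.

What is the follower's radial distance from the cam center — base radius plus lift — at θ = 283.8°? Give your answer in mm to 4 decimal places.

seg 1 [0°–88.8°] cycloidal, h=8: full span → s += 8 → s = 8.0000
seg 2 [88.8°–215.3°] cycloidal, h=13: full span → s += 13 → s = 21.0000
seg 3 [215.3°–330.5°] simple-harmonic, h=-11: θ=283.8° here. β=68.5, B=115.2. -11/2·(1 − cos(π·0.5946)) = -7.1109 → s = 13.8891
radial distance = base radius + s = 44 + 13.8891 = 57.8891

57.8891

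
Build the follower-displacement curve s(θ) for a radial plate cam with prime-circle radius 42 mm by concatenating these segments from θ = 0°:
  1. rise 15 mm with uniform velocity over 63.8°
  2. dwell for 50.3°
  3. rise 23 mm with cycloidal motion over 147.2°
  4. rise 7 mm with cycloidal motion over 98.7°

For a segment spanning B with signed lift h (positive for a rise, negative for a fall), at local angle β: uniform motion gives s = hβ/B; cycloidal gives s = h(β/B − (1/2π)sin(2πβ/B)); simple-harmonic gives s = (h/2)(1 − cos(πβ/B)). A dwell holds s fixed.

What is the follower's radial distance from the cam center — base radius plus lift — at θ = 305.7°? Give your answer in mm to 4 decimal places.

seg 1 [0°–63.8°] uniform, h=15: full span → s += 15 → s = 15.0000
seg 2 [63.8°–114.1°] dwell: s stays 15.0000
seg 3 [114.1°–261.3°] cycloidal, h=23: full span → s += 23 → s = 38.0000
seg 4 [261.3°–360°] cycloidal, h=7: θ=305.7° here. β=44.4, B=98.7. 7·(0.4498 − sin(2π·0.4498)/(2π)) = 2.8037 → s = 40.8037
radial distance = base radius + s = 42 + 40.8037 = 82.8037

82.8037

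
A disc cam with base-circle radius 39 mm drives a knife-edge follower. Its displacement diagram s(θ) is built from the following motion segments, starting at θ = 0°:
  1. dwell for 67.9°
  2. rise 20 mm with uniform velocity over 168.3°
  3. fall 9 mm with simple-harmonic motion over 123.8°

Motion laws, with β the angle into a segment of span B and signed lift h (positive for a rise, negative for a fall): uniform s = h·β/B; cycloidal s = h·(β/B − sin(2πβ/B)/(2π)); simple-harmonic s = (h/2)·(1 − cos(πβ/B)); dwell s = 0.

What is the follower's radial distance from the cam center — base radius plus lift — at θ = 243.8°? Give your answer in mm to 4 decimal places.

seg 1 [0°–67.9°] dwell: s stays 0.0000
seg 2 [67.9°–236.2°] uniform, h=20: full span → s += 20 → s = 20.0000
seg 3 [236.2°–360°] simple-harmonic, h=-9: θ=243.8° here. β=7.6, B=123.8. -9/2·(1 − cos(π·0.0614)) = -0.0834 → s = 19.9166
radial distance = base radius + s = 39 + 19.9166 = 58.9166

58.9166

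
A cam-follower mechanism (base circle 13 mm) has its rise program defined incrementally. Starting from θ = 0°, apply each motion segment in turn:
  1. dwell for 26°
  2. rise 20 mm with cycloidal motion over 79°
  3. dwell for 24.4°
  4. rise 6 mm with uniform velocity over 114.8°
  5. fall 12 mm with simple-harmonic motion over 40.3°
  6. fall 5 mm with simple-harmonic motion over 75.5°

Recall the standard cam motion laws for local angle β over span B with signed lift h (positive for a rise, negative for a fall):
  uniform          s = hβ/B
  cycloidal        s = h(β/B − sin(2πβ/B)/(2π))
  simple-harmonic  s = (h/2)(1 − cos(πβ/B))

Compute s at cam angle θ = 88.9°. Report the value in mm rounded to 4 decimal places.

seg 1 [0°–26°] dwell: s stays 0.0000
seg 2 [26°–105°] cycloidal, h=20: θ=88.9° here. β=62.9, B=79. 20·(0.7962 − sin(2π·0.7962)/(2π)) = 18.9740 → s = 18.9740

18.9740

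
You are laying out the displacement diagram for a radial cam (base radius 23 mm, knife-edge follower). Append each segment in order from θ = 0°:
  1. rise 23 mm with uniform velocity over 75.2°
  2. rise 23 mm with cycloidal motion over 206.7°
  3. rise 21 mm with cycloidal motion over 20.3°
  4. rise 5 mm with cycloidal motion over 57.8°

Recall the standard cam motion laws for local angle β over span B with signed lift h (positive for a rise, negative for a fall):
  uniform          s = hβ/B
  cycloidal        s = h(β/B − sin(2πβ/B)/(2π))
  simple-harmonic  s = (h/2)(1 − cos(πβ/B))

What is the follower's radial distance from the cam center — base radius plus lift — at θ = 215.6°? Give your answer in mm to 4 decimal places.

seg 1 [0°–75.2°] uniform, h=23: full span → s += 23 → s = 23.0000
seg 2 [75.2°–281.9°] cycloidal, h=23: θ=215.6° here. β=140.4, B=206.7. 23·(0.6792 − sin(2π·0.6792)/(2π)) = 18.9274 → s = 41.9274
radial distance = base radius + s = 23 + 41.9274 = 64.9274

64.9274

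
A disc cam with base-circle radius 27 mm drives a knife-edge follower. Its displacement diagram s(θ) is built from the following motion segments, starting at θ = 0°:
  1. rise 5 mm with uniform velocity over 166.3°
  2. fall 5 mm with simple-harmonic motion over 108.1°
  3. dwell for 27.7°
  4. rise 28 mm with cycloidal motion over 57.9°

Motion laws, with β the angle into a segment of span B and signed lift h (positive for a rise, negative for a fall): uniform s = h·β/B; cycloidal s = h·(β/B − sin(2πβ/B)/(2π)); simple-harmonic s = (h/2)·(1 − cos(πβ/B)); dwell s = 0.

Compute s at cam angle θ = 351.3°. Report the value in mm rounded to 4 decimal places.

seg 1 [0°–166.3°] uniform, h=5: full span → s += 5 → s = 5.0000
seg 2 [166.3°–274.4°] simple-harmonic, h=-5: full span → s += -5 → s = 0.0000
seg 3 [274.4°–302.1°] dwell: s stays 0.0000
seg 4 [302.1°–360°] cycloidal, h=28: θ=351.3° here. β=49.2, B=57.9. 28·(0.8497 − sin(2π·0.8497)/(2π)) = 27.4023 → s = 27.4023

27.4023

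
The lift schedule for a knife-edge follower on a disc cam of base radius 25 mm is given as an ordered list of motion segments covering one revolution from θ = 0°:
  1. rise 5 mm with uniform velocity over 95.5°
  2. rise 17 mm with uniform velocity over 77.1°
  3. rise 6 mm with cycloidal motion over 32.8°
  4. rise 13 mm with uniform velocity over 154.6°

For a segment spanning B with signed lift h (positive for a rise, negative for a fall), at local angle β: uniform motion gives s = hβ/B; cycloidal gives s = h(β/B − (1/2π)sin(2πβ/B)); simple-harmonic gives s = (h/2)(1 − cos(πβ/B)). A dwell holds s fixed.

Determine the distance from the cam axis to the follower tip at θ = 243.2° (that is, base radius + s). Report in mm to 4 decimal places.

seg 1 [0°–95.5°] uniform, h=5: full span → s += 5 → s = 5.0000
seg 2 [95.5°–172.6°] uniform, h=17: full span → s += 17 → s = 22.0000
seg 3 [172.6°–205.4°] cycloidal, h=6: full span → s += 6 → s = 28.0000
seg 4 [205.4°–360°] uniform, h=13: θ=243.2° here. β=37.8, B=154.6. 13·37.8/154.6 = 3.1785 → s = 31.1785
radial distance = base radius + s = 25 + 31.1785 = 56.1785

56.1785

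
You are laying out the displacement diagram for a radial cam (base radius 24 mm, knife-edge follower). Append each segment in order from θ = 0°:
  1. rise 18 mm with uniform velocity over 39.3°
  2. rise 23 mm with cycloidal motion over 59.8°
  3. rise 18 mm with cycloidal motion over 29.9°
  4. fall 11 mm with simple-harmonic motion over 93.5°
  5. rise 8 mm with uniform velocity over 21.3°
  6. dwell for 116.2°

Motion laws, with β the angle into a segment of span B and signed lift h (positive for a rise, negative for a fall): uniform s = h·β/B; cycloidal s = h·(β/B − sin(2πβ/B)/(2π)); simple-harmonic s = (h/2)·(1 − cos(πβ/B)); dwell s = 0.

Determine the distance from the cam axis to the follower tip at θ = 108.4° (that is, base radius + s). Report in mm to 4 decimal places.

seg 1 [0°–39.3°] uniform, h=18: full span → s += 18 → s = 18.0000
seg 2 [39.3°–99.1°] cycloidal, h=23: full span → s += 23 → s = 41.0000
seg 3 [99.1°–129°] cycloidal, h=18: θ=108.4° here. β=9.3, B=29.9. 18·(0.3110 − sin(2π·0.3110)/(2π)) = 2.9420 → s = 43.9420
radial distance = base radius + s = 24 + 43.9420 = 67.9420

67.9420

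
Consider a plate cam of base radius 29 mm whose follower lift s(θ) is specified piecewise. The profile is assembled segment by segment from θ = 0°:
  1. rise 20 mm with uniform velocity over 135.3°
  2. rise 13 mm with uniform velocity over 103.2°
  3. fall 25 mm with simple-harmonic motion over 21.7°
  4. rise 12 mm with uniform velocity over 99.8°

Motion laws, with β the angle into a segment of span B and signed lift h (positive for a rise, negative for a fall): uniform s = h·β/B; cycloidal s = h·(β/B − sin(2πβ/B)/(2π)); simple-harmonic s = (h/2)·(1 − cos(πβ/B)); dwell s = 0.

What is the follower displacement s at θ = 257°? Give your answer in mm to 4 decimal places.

seg 1 [0°–135.3°] uniform, h=20: full span → s += 20 → s = 20.0000
seg 2 [135.3°–238.5°] uniform, h=13: full span → s += 13 → s = 33.0000
seg 3 [238.5°–260.2°] simple-harmonic, h=-25: θ=257° here. β=18.5, B=21.7. -25/2·(1 − cos(π·0.8525)) = -23.6824 → s = 9.3176

9.3176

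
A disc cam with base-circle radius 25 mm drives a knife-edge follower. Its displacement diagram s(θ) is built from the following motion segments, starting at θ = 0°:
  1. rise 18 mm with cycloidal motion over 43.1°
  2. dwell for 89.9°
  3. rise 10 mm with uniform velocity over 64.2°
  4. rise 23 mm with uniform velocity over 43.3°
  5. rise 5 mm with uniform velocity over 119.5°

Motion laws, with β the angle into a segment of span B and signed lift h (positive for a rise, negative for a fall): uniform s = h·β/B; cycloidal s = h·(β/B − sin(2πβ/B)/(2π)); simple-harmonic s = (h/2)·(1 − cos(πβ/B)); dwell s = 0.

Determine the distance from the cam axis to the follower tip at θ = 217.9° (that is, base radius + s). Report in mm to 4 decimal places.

seg 1 [0°–43.1°] cycloidal, h=18: full span → s += 18 → s = 18.0000
seg 2 [43.1°–133°] dwell: s stays 18.0000
seg 3 [133°–197.2°] uniform, h=10: full span → s += 10 → s = 28.0000
seg 4 [197.2°–240.5°] uniform, h=23: θ=217.9° here. β=20.7, B=43.3. 23·20.7/43.3 = 10.9954 → s = 38.9954
radial distance = base radius + s = 25 + 38.9954 = 63.9954

63.9954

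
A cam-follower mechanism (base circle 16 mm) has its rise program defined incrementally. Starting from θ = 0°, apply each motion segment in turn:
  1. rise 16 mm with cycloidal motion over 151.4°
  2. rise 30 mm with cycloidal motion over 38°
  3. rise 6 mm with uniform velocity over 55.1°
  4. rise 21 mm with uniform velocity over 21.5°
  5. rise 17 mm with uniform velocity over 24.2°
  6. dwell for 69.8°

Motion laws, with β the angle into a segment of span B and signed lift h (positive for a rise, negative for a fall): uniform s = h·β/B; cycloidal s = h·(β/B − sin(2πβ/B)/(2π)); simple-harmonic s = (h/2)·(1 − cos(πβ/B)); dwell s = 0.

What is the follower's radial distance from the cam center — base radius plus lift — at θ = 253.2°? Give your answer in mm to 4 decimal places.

seg 1 [0°–151.4°] cycloidal, h=16: full span → s += 16 → s = 16.0000
seg 2 [151.4°–189.4°] cycloidal, h=30: full span → s += 30 → s = 46.0000
seg 3 [189.4°–244.5°] uniform, h=6: full span → s += 6 → s = 52.0000
seg 4 [244.5°–266°] uniform, h=21: θ=253.2° here. β=8.7, B=21.5. 21·8.7/21.5 = 8.4977 → s = 60.4977
radial distance = base radius + s = 16 + 60.4977 = 76.4977

76.4977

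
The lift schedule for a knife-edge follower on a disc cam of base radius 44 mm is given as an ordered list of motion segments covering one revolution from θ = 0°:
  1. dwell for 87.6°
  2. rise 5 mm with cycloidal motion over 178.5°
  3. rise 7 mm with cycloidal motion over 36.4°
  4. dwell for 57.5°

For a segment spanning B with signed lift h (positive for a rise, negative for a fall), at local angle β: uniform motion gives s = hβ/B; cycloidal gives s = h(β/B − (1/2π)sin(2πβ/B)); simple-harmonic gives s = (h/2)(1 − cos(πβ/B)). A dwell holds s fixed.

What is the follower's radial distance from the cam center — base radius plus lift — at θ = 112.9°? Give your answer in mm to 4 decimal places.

seg 1 [0°–87.6°] dwell: s stays 0.0000
seg 2 [87.6°–266.1°] cycloidal, h=5: θ=112.9° here. β=25.3, B=178.5. 5·(0.1417 − sin(2π·0.1417)/(2π)) = 0.0900 → s = 0.0900
radial distance = base radius + s = 44 + 0.0900 = 44.0900

44.0900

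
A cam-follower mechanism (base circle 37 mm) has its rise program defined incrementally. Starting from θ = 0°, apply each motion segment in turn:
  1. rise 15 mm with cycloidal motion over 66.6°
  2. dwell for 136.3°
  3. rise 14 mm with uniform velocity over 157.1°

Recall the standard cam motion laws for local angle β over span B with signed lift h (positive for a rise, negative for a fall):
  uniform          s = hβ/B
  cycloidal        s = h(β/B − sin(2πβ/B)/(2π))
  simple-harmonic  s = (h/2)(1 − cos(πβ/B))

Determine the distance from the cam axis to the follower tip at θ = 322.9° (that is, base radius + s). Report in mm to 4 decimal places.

seg 1 [0°–66.6°] cycloidal, h=15: full span → s += 15 → s = 15.0000
seg 2 [66.6°–202.9°] dwell: s stays 15.0000
seg 3 [202.9°–360°] uniform, h=14: θ=322.9° here. β=120, B=157.1. 14·120/157.1 = 10.6938 → s = 25.6938
radial distance = base radius + s = 37 + 25.6938 = 62.6938

62.6938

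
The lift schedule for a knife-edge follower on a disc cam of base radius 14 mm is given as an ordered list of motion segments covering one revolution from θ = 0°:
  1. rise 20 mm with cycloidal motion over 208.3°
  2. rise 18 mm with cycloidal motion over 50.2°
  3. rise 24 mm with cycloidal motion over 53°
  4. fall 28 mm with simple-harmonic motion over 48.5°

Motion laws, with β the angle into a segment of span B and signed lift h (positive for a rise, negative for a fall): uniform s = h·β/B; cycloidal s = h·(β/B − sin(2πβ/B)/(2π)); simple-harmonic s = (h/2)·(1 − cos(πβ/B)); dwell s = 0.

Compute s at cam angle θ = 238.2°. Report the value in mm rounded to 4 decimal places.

seg 1 [0°–208.3°] cycloidal, h=20: full span → s += 20 → s = 20.0000
seg 2 [208.3°–258.5°] cycloidal, h=18: θ=238.2° here. β=29.9, B=50.2. 18·(0.5956 − sin(2π·0.5956)/(2π)) = 12.3405 → s = 32.3405

32.3405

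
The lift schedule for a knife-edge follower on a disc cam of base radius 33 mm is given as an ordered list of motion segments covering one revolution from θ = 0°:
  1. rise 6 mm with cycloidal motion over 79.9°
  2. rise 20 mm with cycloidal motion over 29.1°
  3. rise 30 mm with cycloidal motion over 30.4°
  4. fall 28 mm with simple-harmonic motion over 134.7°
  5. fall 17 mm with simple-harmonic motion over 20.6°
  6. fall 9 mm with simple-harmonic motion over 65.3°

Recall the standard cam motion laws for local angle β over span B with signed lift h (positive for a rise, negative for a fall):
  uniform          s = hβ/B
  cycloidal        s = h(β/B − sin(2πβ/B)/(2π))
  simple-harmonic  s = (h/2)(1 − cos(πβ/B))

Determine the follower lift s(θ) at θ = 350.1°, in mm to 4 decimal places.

seg 1 [0°–79.9°] cycloidal, h=6: full span → s += 6 → s = 6.0000
seg 2 [79.9°–109°] cycloidal, h=20: full span → s += 20 → s = 26.0000
seg 3 [109°–139.4°] cycloidal, h=30: full span → s += 30 → s = 56.0000
seg 4 [139.4°–274.1°] simple-harmonic, h=-28: full span → s += -28 → s = 28.0000
seg 5 [274.1°–294.7°] simple-harmonic, h=-17: full span → s += -17 → s = 11.0000
seg 6 [294.7°–360°] simple-harmonic, h=-9: θ=350.1° here. β=55.4, B=65.3. -9/2·(1 − cos(π·0.8484)) = -8.4992 → s = 2.5008

2.5008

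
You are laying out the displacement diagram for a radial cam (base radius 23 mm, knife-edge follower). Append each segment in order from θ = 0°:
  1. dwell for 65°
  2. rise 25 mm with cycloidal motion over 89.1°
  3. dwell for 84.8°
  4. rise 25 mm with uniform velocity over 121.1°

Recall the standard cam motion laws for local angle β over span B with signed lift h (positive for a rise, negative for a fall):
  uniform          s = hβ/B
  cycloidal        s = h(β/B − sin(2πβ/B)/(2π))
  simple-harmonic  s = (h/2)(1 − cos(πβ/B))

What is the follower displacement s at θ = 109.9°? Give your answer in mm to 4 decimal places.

seg 1 [0°–65°] dwell: s stays 0.0000
seg 2 [65°–154.1°] cycloidal, h=25: θ=109.9° here. β=44.9, B=89.1. 25·(0.5039 − sin(2π·0.5039)/(2π)) = 12.6964 → s = 12.6964

12.6964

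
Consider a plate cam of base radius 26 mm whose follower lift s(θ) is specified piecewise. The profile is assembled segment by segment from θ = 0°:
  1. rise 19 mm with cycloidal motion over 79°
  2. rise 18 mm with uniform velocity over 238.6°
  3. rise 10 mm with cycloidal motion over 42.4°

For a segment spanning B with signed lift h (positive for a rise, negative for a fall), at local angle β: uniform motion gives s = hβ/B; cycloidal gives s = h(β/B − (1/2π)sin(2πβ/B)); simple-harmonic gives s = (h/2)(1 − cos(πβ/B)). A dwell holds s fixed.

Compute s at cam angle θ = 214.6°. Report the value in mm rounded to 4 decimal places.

seg 1 [0°–79°] cycloidal, h=19: full span → s += 19 → s = 19.0000
seg 2 [79°–317.6°] uniform, h=18: θ=214.6° here. β=135.6, B=238.6. 18·135.6/238.6 = 10.2297 → s = 29.2297

29.2297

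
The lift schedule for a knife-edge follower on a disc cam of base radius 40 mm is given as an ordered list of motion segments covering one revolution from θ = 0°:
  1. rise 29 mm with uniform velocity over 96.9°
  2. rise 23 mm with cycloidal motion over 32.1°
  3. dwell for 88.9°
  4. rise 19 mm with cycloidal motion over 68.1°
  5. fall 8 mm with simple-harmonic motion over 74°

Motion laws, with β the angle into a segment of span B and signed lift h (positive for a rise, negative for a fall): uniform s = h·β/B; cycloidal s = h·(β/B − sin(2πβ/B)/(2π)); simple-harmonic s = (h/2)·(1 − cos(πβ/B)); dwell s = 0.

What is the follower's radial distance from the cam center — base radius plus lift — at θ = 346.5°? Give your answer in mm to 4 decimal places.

seg 1 [0°–96.9°] uniform, h=29: full span → s += 29 → s = 29.0000
seg 2 [96.9°–129°] cycloidal, h=23: full span → s += 23 → s = 52.0000
seg 3 [129°–217.9°] dwell: s stays 52.0000
seg 4 [217.9°–286°] cycloidal, h=19: full span → s += 19 → s = 71.0000
seg 5 [286°–360°] simple-harmonic, h=-8: θ=346.5° here. β=60.5, B=74. -8/2·(1 − cos(π·0.8176)) = -7.3608 → s = 63.6392
radial distance = base radius + s = 40 + 63.6392 = 103.6392

103.6392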